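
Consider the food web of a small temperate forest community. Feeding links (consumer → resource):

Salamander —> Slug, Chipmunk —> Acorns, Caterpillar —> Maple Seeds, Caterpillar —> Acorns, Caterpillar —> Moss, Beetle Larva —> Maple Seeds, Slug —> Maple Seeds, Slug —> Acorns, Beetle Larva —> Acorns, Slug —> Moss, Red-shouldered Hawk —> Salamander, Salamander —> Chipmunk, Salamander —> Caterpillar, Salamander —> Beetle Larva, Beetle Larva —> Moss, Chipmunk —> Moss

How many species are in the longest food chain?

4 species

One longest chain: Maple Seeds → Slug → Salamander → Red-shouldered Hawk.
It has 4 species and 3 links.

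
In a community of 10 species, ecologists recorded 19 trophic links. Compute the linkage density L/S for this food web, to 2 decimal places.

There are L = 19 links among S = 10 species.
L/S = 19/10 = 1.9000 ≈ 1.90.

L/S = 1.90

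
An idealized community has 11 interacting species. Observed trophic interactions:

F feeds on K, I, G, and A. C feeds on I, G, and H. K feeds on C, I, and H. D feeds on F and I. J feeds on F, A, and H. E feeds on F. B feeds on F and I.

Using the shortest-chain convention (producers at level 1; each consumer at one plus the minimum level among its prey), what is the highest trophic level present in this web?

3

Producers (level 1): G, H, I, A.
Following each consumer down to its lowest-level prey: G → F → E (levels 1 through 3).
All prey of E (F 2) are at level 2 or above, so E is at level 1 + 2 = 3.
Every consumer has at least one prey at level 2 or below, so none exceeds level 3.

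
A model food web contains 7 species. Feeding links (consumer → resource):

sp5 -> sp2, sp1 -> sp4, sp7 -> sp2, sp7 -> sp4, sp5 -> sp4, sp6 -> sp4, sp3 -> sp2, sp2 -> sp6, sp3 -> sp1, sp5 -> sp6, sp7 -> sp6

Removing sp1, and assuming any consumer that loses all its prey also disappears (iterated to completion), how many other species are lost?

0

Remove sp1.
Every predator of it retains at least one other prey: sp3 still has sp2.
No consumer loses all prey, so no secondary extinctions occur.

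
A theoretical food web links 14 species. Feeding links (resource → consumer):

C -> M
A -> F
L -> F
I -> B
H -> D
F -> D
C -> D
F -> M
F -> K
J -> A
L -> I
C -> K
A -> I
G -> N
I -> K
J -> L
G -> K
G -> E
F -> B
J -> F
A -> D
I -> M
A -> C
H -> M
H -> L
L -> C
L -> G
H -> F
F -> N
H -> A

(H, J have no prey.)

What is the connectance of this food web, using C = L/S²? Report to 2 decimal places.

The web has S = 14 species and L = 30 feeding links.
C = L / S² = 30 / 196 = 0.1531 ≈ 0.15.

C = 0.15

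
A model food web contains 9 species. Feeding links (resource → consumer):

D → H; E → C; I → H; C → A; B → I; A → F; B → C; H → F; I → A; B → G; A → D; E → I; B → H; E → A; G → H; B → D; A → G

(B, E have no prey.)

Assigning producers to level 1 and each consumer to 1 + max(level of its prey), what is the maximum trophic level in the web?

6

Producers (level 1): B, E.
B → C → A → G → H → F gives F level 6.
No species has a prey at level 6, so no species reaches level 7.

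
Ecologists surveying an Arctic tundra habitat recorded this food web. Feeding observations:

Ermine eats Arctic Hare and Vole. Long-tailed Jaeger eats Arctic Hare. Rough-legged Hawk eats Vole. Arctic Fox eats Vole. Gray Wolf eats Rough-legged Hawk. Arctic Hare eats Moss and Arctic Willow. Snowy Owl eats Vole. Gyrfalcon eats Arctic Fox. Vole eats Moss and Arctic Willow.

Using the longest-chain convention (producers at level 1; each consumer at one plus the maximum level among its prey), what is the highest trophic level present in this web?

4

Producers (level 1): Arctic Willow, Moss.
Arctic Willow → Vole → Arctic Fox → Gyrfalcon gives Gyrfalcon level 4.
No species has a prey at level 4, so no species reaches level 5.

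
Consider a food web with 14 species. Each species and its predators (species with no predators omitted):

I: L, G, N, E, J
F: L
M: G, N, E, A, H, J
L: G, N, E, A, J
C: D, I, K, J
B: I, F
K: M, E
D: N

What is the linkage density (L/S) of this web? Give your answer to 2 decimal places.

L/S = 1.86

There are L = 26 links among S = 14 species.
L/S = 26/14 = 1.8571 ≈ 1.86.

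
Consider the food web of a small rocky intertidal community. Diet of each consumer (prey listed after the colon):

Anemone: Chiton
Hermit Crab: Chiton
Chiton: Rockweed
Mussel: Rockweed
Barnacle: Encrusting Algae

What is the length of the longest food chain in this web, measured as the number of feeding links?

2 links

One longest chain: Rockweed → Chiton → Hermit Crab.
It has 3 species and 2 links.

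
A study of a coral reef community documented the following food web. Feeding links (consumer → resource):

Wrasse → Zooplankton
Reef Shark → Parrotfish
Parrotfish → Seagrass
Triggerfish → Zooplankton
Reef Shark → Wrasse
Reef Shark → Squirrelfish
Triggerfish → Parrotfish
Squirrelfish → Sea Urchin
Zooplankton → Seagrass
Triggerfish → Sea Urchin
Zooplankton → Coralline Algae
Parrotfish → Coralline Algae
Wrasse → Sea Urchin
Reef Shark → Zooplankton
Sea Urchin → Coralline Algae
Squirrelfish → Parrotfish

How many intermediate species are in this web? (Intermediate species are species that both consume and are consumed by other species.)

5

Intermediate species (has both prey and predators): Zooplankton, Parrotfish, Sea Urchin, Wrasse, Squirrelfish.
Count: 5.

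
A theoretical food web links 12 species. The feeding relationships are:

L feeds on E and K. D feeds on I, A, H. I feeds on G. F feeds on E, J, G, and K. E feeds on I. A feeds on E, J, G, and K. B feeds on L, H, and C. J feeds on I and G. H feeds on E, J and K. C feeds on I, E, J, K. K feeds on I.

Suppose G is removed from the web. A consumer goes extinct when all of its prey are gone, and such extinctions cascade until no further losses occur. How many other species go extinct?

11

Remove G.
Round 1: I (all prey gone) → extinct.
Round 2: J (all prey gone), K (all prey gone), E (all prey gone) → extinct.
Round 3: F (all prey gone), A (all prey gone), C (all prey gone), H (all prey gone), L (all prey gone) → extinct.
Round 4: B (all prey gone), D (all prey gone) → extinct.
No further losses. Total secondary extinctions: 11.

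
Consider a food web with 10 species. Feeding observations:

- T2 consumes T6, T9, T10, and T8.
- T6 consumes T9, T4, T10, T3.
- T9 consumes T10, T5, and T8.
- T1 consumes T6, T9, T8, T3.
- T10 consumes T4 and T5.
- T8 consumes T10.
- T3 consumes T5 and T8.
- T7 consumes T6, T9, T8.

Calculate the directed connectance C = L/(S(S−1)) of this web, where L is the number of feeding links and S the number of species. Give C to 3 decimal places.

The web has S = 10 species and L = 23 feeding links.
C = L / (S(S−1)) = 23 / 90 = 0.2556 ≈ 0.256.

C = 0.256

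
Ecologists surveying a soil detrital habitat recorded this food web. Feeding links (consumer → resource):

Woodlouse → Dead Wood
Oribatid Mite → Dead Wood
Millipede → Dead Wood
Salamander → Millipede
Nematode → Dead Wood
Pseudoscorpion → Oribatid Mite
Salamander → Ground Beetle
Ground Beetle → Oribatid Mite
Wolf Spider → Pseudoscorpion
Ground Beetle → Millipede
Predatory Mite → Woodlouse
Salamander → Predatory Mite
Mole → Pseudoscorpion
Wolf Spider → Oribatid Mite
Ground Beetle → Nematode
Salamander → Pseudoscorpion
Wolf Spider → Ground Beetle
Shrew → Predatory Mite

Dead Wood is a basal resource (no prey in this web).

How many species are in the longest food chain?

One longest chain: Dead Wood → Millipede → Ground Beetle → Salamander.
It has 4 species and 3 links.

4 species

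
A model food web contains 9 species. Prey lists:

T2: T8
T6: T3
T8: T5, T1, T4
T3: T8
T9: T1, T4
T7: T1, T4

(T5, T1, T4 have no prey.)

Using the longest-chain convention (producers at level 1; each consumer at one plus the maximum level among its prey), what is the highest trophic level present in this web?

4

Producers (level 1): T5, T1, T4.
T5 → T8 → T3 → T6 gives T6 level 4.
No species has a prey at level 4, so no species reaches level 5.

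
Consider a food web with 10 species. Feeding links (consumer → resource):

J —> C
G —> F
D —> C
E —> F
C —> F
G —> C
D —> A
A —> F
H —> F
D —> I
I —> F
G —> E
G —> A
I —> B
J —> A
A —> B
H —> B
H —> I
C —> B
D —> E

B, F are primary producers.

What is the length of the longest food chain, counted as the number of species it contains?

One longest chain: B → A → J.
It has 3 species and 2 links.

3 species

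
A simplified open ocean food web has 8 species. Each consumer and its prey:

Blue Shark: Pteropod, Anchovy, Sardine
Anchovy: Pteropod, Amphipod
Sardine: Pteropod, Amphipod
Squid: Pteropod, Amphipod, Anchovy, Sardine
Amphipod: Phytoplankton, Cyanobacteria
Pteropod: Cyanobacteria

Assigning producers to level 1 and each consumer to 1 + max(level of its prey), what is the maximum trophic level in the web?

Producers (level 1): Phytoplankton, Cyanobacteria.
Cyanobacteria → Pteropod → Anchovy → Squid gives Squid level 4.
No species has a prey at level 4, so no species reaches level 5.

4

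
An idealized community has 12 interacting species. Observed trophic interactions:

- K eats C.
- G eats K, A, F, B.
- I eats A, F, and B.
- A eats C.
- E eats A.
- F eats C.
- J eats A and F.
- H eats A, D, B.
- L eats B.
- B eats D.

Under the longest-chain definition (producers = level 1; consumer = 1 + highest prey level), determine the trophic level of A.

C is a producer → level 1.
A eats C → level 2.

Trophic level 2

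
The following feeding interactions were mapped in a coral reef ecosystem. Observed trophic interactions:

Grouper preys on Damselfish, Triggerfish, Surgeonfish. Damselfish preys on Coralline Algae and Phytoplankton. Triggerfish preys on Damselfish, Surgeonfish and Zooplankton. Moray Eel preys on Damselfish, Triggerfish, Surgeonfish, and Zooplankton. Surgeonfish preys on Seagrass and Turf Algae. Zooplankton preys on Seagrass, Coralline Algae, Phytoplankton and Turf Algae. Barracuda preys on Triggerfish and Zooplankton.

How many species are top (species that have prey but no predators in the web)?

3

Top species (has prey, but nothing eats it): Moray Eel, Barracuda, Grouper.
Count: 3.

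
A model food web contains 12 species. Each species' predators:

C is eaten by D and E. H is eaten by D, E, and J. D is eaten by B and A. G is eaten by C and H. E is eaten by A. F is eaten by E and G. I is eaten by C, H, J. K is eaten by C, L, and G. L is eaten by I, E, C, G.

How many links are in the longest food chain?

5 links

One longest chain: K → L → I → H → E → A.
It has 6 species and 5 links.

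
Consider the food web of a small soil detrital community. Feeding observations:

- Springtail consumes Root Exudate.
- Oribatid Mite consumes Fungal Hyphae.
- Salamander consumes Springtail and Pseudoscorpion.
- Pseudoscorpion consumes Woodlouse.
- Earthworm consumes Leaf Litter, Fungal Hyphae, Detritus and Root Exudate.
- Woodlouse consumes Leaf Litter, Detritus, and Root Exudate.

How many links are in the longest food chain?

One longest chain: Leaf Litter → Woodlouse → Pseudoscorpion → Salamander.
It has 4 species and 3 links.

3 links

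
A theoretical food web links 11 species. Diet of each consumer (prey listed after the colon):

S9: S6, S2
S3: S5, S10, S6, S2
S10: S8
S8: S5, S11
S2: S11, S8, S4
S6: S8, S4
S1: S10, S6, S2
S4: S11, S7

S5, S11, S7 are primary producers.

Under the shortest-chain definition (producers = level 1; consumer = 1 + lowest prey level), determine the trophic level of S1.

Trophic level 3

S11 is a producer → level 1.
S2 eats S11 → level 2.
S1 eats S2 → level 3.
No prey of S1 is below level 2, so 3 is the minimum.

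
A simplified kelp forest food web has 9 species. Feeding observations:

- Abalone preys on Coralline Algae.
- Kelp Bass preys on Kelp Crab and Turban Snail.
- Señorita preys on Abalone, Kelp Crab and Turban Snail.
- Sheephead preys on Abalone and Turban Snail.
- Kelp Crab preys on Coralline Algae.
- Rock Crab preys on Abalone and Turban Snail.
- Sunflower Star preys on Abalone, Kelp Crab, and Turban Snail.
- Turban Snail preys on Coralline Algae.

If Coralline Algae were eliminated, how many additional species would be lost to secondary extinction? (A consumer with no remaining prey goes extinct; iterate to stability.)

8

Remove Coralline Algae.
Round 1: Abalone (all prey gone), Kelp Crab (all prey gone), Turban Snail (all prey gone) → extinct.
Round 2: Sheephead (all prey gone), Rock Crab (all prey gone), Sunflower Star (all prey gone), Kelp Bass (all prey gone), Señorita (all prey gone) → extinct.
No further losses. Total secondary extinctions: 8.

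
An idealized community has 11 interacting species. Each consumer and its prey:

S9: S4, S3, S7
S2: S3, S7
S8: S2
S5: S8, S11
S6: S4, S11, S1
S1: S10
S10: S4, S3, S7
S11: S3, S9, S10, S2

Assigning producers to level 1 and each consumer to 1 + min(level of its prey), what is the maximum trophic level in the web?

3

Producers (level 1): S4, S3, S7.
Following each consumer down to its lowest-level prey: S4 → S10 → S1 (levels 1 through 3).
All prey of S1 (S10 2) are at level 2 or above, so S1 is at level 1 + 2 = 3.
Every consumer has at least one prey at level 2 or below, so none exceeds level 3.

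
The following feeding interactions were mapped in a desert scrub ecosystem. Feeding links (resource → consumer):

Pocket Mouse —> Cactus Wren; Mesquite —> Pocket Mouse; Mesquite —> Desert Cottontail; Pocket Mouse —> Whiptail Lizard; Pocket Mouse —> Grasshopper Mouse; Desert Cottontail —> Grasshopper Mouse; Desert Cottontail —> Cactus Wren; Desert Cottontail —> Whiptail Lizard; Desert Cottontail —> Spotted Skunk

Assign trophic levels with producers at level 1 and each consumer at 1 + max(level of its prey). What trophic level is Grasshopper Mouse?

Trophic level 3

Mesquite is a producer → level 1.
Pocket Mouse eats Mesquite → level 2.
Grasshopper Mouse eats Pocket Mouse (level 2); other prey at levels: Desert Cottontail 2 → level 3.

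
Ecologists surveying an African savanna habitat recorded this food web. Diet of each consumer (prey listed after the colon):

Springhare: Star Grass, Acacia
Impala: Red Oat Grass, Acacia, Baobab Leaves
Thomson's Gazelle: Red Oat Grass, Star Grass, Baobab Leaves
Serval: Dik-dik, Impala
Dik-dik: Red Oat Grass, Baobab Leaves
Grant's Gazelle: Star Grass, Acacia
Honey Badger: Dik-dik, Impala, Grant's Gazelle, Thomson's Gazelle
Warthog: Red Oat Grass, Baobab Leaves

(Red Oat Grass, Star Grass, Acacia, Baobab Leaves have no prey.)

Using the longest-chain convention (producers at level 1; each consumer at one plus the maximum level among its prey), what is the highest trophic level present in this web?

Producers (level 1): Red Oat Grass, Star Grass, Acacia, Baobab Leaves.
Red Oat Grass → Thomson's Gazelle → Honey Badger gives Honey Badger level 3.
No species has a prey at level 3, so no species reaches level 4.

3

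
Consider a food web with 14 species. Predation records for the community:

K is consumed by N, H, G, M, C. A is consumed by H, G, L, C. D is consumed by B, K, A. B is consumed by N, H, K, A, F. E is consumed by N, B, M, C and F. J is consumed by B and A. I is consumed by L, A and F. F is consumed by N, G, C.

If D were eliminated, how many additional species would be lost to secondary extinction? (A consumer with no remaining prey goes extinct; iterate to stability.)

0

Remove D.
Every predator of it retains at least one other prey: B still has E, J; K still has B; A still has I, J, B.
No consumer loses all prey, so no secondary extinctions occur.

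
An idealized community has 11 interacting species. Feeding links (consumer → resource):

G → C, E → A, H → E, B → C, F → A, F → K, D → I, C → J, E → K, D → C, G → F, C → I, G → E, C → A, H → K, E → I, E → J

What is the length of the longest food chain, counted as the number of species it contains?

One longest chain: J → E → H.
It has 3 species and 2 links.

3 species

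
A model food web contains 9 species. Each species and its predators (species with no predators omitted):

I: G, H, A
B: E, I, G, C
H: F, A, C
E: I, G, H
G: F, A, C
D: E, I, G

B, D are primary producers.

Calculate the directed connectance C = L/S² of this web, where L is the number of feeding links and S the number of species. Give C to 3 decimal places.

C = 0.235

The web has S = 9 species and L = 19 feeding links.
C = L / S² = 19 / 81 = 0.2346 ≈ 0.235.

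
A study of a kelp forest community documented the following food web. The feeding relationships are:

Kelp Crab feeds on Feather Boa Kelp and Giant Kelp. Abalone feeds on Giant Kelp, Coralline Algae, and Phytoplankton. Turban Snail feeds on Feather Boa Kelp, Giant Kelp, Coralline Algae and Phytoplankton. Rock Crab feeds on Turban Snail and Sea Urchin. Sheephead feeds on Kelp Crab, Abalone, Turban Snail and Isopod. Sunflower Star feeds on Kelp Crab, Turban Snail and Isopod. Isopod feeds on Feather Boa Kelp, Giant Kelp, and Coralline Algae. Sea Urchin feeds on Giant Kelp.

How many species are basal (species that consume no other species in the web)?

4

Basal species (no prey listed): Giant Kelp, Coralline Algae, Feather Boa Kelp, Phytoplankton.
Count: 4.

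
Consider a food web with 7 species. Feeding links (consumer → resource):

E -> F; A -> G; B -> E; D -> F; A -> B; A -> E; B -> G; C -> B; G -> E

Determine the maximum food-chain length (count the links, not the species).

4 links

One longest chain: F → E → G → B → A.
It has 5 species and 4 links.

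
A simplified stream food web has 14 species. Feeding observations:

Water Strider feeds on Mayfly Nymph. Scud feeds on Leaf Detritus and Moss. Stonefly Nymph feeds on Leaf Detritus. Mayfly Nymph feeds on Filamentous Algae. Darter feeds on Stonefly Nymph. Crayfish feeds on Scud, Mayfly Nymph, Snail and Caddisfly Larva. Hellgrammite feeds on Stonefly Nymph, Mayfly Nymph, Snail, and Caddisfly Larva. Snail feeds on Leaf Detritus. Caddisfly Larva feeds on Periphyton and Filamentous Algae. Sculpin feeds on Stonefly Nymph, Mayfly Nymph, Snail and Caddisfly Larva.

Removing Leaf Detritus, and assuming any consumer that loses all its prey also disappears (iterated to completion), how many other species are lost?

Remove Leaf Detritus.
Round 1: Snail (all prey gone), Stonefly Nymph (all prey gone) → extinct.
Round 2: Darter (all prey gone) → extinct.
No further losses. Total secondary extinctions: 3.

3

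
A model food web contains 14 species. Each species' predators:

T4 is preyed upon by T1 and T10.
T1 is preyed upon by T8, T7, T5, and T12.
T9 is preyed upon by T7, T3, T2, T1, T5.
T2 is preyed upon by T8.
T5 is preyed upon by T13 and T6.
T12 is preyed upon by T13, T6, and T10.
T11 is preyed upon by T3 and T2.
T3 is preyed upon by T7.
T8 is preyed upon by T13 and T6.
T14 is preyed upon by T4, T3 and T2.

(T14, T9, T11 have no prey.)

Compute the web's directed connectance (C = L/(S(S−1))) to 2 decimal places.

The web has S = 14 species and L = 25 feeding links.
C = L / (S(S−1)) = 25 / 182 = 0.1374 ≈ 0.14.

C = 0.14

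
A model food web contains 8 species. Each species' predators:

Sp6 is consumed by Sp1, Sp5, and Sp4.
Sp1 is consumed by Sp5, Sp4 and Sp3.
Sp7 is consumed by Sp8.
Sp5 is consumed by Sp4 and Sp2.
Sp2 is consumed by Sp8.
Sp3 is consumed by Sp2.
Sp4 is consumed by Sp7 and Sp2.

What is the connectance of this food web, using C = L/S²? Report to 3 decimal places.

C = 0.203

The web has S = 8 species and L = 13 feeding links.
C = L / S² = 13 / 64 = 0.2031 ≈ 0.203.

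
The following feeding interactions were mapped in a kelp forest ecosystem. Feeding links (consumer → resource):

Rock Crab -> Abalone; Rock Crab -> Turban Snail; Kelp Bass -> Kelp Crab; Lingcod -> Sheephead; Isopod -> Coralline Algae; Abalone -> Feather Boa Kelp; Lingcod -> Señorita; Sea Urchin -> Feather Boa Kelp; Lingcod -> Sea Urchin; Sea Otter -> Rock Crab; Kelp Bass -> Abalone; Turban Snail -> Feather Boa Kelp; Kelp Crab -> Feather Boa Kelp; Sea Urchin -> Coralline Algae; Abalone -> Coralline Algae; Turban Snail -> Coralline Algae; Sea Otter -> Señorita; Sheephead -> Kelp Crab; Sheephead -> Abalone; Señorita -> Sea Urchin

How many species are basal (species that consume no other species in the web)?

2

Basal species (no prey listed): Coralline Algae, Feather Boa Kelp.
Count: 2.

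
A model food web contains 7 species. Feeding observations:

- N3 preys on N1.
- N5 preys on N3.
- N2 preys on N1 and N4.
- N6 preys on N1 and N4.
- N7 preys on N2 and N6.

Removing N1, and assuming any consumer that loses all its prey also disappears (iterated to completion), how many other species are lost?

2

Remove N1.
Round 1: N3 (all prey gone) → extinct.
Round 2: N5 (all prey gone) → extinct.
No further losses. Total secondary extinctions: 2.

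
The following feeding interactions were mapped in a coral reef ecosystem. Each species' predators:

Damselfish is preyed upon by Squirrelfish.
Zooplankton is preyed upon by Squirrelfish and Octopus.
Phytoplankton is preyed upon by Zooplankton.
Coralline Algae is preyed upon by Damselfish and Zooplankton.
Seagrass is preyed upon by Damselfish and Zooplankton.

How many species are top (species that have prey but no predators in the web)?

Top species (has prey, but nothing eats it): Octopus, Squirrelfish.
Count: 2.

2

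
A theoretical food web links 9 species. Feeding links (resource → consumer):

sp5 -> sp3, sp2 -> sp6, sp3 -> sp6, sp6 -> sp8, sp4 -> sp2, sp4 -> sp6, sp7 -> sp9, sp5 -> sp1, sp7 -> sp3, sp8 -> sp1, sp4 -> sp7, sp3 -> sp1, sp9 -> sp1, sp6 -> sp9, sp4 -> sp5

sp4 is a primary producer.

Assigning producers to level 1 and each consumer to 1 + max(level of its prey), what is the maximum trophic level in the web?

Producers (level 1): sp4.
sp4 → sp5 → sp3 → sp6 → sp8 → sp1 gives sp1 level 6.
No species has a prey at level 6, so no species reaches level 7.

6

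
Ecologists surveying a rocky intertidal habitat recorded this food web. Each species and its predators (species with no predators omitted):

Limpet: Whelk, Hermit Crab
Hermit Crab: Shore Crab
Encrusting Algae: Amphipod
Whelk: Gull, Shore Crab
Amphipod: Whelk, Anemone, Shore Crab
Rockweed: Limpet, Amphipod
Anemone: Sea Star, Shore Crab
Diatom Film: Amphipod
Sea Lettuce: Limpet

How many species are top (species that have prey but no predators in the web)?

Top species (has prey, but nothing eats it): Gull, Sea Star, Shore Crab.
Count: 3.

3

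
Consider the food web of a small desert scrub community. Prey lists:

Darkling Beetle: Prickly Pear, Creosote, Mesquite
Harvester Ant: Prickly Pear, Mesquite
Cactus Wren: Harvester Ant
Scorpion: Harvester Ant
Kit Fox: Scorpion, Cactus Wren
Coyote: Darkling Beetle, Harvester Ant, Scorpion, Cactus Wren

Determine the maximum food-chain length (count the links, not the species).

3 links

One longest chain: Prickly Pear → Harvester Ant → Scorpion → Kit Fox.
It has 4 species and 3 links.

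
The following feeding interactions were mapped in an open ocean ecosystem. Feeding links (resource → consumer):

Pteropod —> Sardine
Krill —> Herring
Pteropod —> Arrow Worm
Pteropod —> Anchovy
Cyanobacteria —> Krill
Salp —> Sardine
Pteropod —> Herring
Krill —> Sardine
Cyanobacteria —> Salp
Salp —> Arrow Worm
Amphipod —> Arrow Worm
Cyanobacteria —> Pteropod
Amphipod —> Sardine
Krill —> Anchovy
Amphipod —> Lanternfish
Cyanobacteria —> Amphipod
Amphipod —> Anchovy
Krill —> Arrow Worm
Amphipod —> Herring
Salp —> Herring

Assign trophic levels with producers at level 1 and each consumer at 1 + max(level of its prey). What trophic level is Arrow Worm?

Trophic level 3

Cyanobacteria is a producer → level 1.
Amphipod eats Cyanobacteria → level 2.
Arrow Worm eats Amphipod (level 2); other prey at levels: Pteropod 2, Salp 2, Krill 2 → level 3.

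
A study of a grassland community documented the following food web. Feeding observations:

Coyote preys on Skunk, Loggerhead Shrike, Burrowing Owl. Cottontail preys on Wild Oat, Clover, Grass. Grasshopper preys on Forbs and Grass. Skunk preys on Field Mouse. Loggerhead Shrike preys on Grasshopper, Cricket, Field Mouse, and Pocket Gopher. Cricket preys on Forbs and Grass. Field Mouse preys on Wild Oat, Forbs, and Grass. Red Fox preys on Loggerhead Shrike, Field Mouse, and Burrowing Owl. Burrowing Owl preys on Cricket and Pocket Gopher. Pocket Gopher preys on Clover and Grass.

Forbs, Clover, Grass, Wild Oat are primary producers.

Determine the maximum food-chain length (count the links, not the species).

3 links

One longest chain: Forbs → Cricket → Burrowing Owl → Red Fox.
It has 4 species and 3 links.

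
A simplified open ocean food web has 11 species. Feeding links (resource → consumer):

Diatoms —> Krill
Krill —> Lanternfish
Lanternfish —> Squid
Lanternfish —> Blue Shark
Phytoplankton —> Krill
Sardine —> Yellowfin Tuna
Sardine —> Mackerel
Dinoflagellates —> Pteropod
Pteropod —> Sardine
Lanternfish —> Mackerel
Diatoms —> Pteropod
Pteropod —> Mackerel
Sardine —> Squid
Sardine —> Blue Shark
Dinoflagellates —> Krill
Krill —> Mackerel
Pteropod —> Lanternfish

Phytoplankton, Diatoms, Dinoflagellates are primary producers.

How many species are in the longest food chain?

4 species

One longest chain: Diatoms → Pteropod → Sardine → Mackerel.
It has 4 species and 3 links.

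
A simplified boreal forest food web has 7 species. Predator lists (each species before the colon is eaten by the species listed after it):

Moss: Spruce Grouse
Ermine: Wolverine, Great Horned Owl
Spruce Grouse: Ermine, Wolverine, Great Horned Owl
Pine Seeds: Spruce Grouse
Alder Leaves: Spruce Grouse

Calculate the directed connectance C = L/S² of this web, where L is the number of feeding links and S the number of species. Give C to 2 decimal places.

The web has S = 7 species and L = 8 feeding links.
C = L / S² = 8 / 49 = 0.1633 ≈ 0.16.

C = 0.16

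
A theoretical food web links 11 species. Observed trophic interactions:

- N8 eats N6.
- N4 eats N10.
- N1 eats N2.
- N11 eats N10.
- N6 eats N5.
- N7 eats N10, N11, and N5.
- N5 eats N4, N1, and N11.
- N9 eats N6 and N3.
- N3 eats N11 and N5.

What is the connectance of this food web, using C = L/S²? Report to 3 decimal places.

The web has S = 11 species and L = 15 feeding links.
C = L / S² = 15 / 121 = 0.1240 ≈ 0.124.

C = 0.124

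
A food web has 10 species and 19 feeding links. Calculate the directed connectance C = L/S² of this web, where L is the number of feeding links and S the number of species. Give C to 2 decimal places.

C = 0.19

The web has S = 10 species and L = 19 feeding links.
C = L / S² = 19 / 100 = 0.1900 ≈ 0.19.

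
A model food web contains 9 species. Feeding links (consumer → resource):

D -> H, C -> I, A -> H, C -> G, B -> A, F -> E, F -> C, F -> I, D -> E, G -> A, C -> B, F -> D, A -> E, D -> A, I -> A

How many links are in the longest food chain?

4 links

One longest chain: H → A → G → C → F.
It has 5 species and 4 links.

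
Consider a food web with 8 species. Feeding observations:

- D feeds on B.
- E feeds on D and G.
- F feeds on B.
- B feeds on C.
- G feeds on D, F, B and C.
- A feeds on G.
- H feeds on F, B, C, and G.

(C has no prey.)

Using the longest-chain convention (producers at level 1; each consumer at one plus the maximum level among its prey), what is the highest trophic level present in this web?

Producers (level 1): C.
C → B → D → G → A gives A level 5.
No species has a prey at level 5, so no species reaches level 6.

5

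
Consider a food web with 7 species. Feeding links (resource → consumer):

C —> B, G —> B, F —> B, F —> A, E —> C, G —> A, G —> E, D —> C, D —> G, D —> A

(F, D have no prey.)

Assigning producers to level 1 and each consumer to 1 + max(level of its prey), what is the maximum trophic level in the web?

5

Producers (level 1): F, D.
D → G → E → C → B gives B level 5.
No species has a prey at level 5, so no species reaches level 6.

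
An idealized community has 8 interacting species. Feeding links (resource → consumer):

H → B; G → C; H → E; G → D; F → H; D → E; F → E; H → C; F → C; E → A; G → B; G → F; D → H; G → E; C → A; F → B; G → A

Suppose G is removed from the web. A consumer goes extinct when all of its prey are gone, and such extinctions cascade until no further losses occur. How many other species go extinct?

7

Remove G.
Round 1: D (all prey gone), F (all prey gone) → extinct.
Round 2: H (all prey gone) → extinct.
Round 3: C (all prey gone), E (all prey gone), B (all prey gone) → extinct.
Round 4: A (all prey gone) → extinct.
No further losses. Total secondary extinctions: 7.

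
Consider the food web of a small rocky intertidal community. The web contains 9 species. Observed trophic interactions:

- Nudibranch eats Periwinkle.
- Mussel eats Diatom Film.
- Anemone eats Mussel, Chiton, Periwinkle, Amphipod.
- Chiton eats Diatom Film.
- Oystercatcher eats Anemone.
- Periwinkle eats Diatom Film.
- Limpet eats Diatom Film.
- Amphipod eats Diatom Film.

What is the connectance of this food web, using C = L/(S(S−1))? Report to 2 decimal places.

C = 0.15

The web has S = 9 species and L = 11 feeding links.
C = L / (S(S−1)) = 11 / 72 = 0.1528 ≈ 0.15.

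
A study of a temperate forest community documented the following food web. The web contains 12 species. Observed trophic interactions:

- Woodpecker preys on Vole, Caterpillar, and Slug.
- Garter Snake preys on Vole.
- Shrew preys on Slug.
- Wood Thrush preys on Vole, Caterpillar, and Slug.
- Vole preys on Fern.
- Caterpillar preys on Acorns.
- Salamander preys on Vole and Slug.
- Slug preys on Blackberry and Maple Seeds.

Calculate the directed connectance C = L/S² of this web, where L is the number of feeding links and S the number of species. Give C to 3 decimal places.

The web has S = 12 species and L = 14 feeding links.
C = L / S² = 14 / 144 = 0.0972 ≈ 0.097.

C = 0.097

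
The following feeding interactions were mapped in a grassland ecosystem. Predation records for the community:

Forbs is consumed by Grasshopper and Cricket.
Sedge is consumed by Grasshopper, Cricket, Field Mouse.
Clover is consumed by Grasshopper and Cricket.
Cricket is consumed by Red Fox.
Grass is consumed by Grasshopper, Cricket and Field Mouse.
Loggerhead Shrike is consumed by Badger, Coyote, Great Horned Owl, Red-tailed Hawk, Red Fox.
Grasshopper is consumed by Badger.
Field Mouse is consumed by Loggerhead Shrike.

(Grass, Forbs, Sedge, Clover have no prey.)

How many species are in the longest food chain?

One longest chain: Grass → Field Mouse → Loggerhead Shrike → Red Fox.
It has 4 species and 3 links.

4 species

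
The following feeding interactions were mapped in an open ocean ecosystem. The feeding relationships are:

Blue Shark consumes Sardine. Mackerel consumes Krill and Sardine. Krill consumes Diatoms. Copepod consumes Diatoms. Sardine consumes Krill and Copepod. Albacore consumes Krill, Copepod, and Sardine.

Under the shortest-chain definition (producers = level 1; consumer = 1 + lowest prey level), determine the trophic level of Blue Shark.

Diatoms is a producer → level 1.
Krill eats Diatoms → level 2.
Sardine eats Krill → level 3.
Blue Shark eats Sardine → level 4.
No prey of Blue Shark is below level 3, so 4 is the minimum.

Trophic level 4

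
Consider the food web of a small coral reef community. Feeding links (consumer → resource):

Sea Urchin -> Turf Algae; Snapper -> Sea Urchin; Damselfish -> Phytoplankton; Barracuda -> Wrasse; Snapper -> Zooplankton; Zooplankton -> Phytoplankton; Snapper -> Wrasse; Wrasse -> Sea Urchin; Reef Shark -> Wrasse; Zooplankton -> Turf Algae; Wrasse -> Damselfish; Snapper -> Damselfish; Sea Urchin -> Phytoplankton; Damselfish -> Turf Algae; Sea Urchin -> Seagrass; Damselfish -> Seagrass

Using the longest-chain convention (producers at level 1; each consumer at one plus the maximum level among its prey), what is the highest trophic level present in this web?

Producers (level 1): Seagrass, Phytoplankton, Turf Algae.
Seagrass → Sea Urchin → Wrasse → Reef Shark gives Reef Shark level 4.
No species has a prey at level 4, so no species reaches level 5.

4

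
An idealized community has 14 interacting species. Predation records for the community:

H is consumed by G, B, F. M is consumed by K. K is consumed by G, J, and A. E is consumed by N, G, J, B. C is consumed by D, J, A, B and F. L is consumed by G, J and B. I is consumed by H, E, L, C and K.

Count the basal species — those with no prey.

2

Basal species (no prey listed): M, I.
Count: 2.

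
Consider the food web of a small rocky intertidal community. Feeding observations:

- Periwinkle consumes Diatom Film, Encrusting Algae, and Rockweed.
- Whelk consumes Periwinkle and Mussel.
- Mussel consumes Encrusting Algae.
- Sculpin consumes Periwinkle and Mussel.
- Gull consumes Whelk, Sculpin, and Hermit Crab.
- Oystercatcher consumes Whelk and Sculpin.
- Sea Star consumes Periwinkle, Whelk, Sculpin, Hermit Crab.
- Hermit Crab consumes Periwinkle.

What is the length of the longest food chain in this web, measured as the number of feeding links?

3 links

One longest chain: Encrusting Algae → Mussel → Whelk → Oystercatcher.
It has 4 species and 3 links.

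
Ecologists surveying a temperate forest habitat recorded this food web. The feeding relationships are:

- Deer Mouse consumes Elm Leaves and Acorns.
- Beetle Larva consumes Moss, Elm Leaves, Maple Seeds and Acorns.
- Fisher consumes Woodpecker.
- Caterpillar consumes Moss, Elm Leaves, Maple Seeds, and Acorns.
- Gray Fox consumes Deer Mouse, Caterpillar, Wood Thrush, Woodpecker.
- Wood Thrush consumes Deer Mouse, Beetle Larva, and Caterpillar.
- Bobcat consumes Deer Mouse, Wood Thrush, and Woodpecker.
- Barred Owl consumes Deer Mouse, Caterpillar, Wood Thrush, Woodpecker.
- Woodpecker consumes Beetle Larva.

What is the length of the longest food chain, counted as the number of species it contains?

One longest chain: Elm Leaves → Beetle Larva → Wood Thrush → Bobcat.
It has 4 species and 3 links.

4 species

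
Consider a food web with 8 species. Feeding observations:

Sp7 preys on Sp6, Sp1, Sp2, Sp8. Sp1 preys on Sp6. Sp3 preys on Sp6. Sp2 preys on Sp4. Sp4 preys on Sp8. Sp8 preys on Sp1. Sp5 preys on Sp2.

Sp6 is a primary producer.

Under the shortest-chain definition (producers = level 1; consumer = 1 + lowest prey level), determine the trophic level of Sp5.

Sp6 is a producer → level 1.
Sp1 eats Sp6 → level 2.
Sp8 eats Sp1 → level 3.
Sp4 eats Sp8 → level 4.
Sp2 eats Sp4 → level 5.
Sp5 eats Sp2 → level 6.
No prey of Sp5 is below level 5, so 6 is the minimum.

Trophic level 6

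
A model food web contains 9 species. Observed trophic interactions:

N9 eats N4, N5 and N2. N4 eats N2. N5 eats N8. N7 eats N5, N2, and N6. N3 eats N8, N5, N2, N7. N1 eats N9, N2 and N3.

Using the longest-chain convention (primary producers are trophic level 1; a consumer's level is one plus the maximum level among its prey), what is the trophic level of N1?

N8 is a producer → level 1.
N5 eats N8 → level 2.
N7 eats N5 (level 2); other prey at levels: N6 1, N2 1 → level 3.
N3 eats N7 (level 3); other prey at levels: N8 1, N2 1, N5 2 → level 4.
N1 eats N3 (level 4); other prey at levels: N2 1, N9 3 → level 5.

Trophic level 5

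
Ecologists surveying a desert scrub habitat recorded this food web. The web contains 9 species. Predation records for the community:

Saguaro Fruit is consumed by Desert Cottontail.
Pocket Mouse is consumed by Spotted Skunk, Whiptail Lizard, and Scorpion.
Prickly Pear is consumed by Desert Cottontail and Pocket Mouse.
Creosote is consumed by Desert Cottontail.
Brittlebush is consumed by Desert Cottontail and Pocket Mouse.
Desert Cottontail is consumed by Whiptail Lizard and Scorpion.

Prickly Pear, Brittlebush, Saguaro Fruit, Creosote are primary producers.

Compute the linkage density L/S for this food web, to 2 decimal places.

L/S = 1.22

There are L = 11 links among S = 9 species.
L/S = 11/9 = 1.2222 ≈ 1.22.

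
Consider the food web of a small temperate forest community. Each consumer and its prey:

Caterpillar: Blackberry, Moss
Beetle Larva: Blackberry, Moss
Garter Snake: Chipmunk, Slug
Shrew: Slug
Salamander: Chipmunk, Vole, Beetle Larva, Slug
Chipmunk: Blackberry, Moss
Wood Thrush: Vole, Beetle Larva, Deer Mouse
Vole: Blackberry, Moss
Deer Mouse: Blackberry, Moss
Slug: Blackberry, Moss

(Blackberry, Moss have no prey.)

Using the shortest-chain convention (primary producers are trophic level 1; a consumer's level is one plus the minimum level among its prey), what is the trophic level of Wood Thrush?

Blackberry is a producer → level 1.
Vole eats Blackberry → level 2.
Wood Thrush eats Vole → level 3.
No prey of Wood Thrush is below level 2, so 3 is the minimum.

Trophic level 3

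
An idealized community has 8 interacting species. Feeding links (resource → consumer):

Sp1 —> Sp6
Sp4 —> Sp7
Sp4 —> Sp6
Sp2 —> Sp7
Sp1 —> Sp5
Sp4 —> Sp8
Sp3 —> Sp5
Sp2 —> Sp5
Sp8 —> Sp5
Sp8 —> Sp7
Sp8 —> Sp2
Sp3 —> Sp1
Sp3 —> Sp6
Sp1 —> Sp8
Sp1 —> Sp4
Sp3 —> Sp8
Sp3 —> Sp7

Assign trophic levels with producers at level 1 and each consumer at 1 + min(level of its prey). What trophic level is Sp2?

Sp3 is a producer → level 1.
Sp8 eats Sp3 → level 2.
Sp2 eats Sp8 → level 3.
No prey of Sp2 is below level 2, so 3 is the minimum.

Trophic level 3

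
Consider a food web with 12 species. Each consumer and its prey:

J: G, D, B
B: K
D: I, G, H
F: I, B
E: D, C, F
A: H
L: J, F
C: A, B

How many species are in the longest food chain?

One longest chain: I → D → J → L.
It has 4 species and 3 links.

4 species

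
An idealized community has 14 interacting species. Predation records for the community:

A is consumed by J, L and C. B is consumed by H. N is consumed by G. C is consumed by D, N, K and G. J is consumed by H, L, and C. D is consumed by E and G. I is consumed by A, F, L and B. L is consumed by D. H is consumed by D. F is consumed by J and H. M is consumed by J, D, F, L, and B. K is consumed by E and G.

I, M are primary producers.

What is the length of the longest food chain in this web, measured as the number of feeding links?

One longest chain: I → A → J → H → D → E.
It has 6 species and 5 links.

5 links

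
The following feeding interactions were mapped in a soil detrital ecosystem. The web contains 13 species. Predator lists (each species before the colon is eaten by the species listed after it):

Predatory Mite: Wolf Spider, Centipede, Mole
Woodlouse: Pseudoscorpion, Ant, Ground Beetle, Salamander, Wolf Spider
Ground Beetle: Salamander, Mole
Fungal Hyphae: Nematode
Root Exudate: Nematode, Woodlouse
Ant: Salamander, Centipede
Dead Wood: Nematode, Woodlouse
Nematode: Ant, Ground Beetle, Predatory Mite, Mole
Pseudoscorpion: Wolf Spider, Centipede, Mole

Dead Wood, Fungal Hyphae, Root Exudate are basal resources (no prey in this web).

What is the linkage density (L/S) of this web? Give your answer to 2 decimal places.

L/S = 1.85

There are L = 24 links among S = 13 species.
L/S = 24/13 = 1.8462 ≈ 1.85.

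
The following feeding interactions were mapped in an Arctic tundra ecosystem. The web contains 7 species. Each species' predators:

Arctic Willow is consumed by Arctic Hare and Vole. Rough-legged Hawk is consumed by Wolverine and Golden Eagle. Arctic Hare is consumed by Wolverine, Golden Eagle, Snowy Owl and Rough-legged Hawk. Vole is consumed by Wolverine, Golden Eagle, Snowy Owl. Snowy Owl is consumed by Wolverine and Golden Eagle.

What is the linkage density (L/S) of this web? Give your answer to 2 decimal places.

L/S = 1.86

There are L = 13 links among S = 7 species.
L/S = 13/7 = 1.8571 ≈ 1.86.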